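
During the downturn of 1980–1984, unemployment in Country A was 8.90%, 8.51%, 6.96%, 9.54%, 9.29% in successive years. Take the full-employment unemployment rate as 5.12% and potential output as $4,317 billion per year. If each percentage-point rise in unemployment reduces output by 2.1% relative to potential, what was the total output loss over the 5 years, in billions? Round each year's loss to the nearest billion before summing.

Year 1980: gap = -2.1 × (8.9 - 5.12) = -7.938%, loss ≈ 4317 × 7.938/100 ≈ 343.
Year 1981: gap = -2.1 × (8.51 - 5.12) = -7.119%, loss ≈ 4317 × 7.119/100 ≈ 307.
Year 1982: gap = -2.1 × (6.96 - 5.12) = -3.864%, loss ≈ 4317 × 3.864/100 ≈ 167.
Year 1983: gap = -2.1 × (9.54 - 5.12) = -9.282%, loss ≈ 4317 × 9.282/100 ≈ 401.
Year 1984: gap = -2.1 × (9.29 - 5.12) = -8.757%, loss ≈ 4317 × 8.757/100 ≈ 378.
Total lost output = 343 + 307 + 167 + 401 + 378 = 1596 billion.

$1,596 billion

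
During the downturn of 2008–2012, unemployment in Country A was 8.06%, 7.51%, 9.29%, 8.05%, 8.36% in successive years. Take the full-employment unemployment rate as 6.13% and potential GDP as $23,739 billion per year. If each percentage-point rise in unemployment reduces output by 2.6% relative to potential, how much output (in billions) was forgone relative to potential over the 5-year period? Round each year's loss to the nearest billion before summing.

Year 2008: gap = -2.6 × (8.06 - 6.13) = -5.018%, loss ≈ 23739 × 5.018/100 ≈ 1191.
Year 2009: gap = -2.6 × (7.51 - 6.13) = -3.588%, loss ≈ 23739 × 3.588/100 ≈ 852.
Year 2010: gap = -2.6 × (9.29 - 6.13) = -8.216%, loss ≈ 23739 × 8.216/100 ≈ 1950.
Year 2011: gap = -2.6 × (8.05 - 6.13) = -4.992%, loss ≈ 23739 × 4.992/100 ≈ 1185.
Year 2012: gap = -2.6 × (8.36 - 6.13) = -5.798%, loss ≈ 23739 × 5.798/100 ≈ 1376.
Total lost output = 1191 + 852 + 1950 + 1185 + 1376 = 6554 billion.

$6,554 billion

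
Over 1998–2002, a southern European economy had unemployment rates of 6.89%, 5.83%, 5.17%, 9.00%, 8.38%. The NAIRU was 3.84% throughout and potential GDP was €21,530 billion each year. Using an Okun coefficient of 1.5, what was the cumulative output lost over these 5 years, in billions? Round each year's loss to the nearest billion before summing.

€5,190 billion

Year 1998: gap = -1.5 × (6.89 - 3.84) = -4.575%, loss ≈ 21530 × 4.575/100 ≈ 985.
Year 1999: gap = -1.5 × (5.83 - 3.84) = -2.985%, loss ≈ 21530 × 2.985/100 ≈ 643.
Year 2000: gap = -1.5 × (5.17 - 3.84) = -1.995%, loss ≈ 21530 × 1.995/100 ≈ 430.
Year 2001: gap = -1.5 × (9 - 3.84) = -7.74%, loss ≈ 21530 × 7.74/100 ≈ 1666.
Year 2002: gap = -1.5 × (8.38 - 3.84) = -6.81%, loss ≈ 21530 × 6.81/100 ≈ 1466.
Total lost output = 985 + 643 + 430 + 1666 + 1466 = 5190 billion.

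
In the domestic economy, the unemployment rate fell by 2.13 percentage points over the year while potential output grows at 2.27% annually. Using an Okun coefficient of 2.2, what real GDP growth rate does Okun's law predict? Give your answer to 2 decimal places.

Growth-rate Okun's law: g_Y = g_Y* - β × Δu.
g_Y = 2.27 - 2.2 × (-2.13) = 2.27 + 4.686 = 6.956%, i.e. 6.96% to 2 d.p.

6.96%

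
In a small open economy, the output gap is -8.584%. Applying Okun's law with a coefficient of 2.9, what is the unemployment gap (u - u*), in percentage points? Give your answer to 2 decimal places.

Okun's law: output gap = -β × (u - u*), so u - u* = -(output gap)/β.
u - u* = -(-8.584)/2.9 = 2.96 percentage points.

2.96 percentage points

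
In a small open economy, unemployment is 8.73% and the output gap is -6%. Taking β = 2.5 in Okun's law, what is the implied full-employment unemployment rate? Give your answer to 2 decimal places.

6.33%

From Okun's law, u - u* = -(output gap)/β = -(-6)/2.5 = 2.4 points.
So u* = 8.73 - 2.4 = 6.33%.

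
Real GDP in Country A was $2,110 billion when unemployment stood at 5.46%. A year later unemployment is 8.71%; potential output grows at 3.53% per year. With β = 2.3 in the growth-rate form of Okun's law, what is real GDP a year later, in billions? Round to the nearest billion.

$2,027 billion

Δu = 8.71 - 5.46 = 3.25 points.
Okun's law (growth form): g_Y = g_Y* - β × Δu = 3.53 - 2.3 × (3.25) = 3.53 - 7.475 = -3.945%.
Real GDP in the next year = 2110 × (1 - 3.945/100) = 2110 × 0.96055 ≈ 2027 billion.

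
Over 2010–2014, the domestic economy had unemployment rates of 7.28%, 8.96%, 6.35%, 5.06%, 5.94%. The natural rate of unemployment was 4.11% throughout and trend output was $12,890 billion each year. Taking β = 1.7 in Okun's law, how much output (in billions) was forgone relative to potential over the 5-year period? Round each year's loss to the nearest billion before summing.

$2,858 billion

Year 2010: gap = -1.7 × (7.28 - 4.11) = -5.389%, loss ≈ 12890 × 5.389/100 ≈ 695.
Year 2011: gap = -1.7 × (8.96 - 4.11) = -8.245%, loss ≈ 12890 × 8.245/100 ≈ 1063.
Year 2012: gap = -1.7 × (6.35 - 4.11) = -3.808%, loss ≈ 12890 × 3.808/100 ≈ 491.
Year 2013: gap = -1.7 × (5.06 - 4.11) = -1.615%, loss ≈ 12890 × 1.615/100 ≈ 208.
Year 2014: gap = -1.7 × (5.94 - 4.11) = -3.111%, loss ≈ 12890 × 3.111/100 ≈ 401.
Total lost output = 695 + 1063 + 491 + 208 + 401 = 2858 billion.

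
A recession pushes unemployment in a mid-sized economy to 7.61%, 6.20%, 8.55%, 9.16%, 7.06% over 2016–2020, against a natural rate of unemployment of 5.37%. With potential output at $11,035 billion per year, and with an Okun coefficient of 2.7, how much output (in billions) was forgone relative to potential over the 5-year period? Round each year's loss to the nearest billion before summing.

$3,494 billion

Year 2016: gap = -2.7 × (7.61 - 5.37) = -6.048%, loss ≈ 11035 × 6.048/100 ≈ 667.
Year 2017: gap = -2.7 × (6.2 - 5.37) = -2.241%, loss ≈ 11035 × 2.241/100 ≈ 247.
Year 2018: gap = -2.7 × (8.55 - 5.37) = -8.586%, loss ≈ 11035 × 8.586/100 ≈ 947.
Year 2019: gap = -2.7 × (9.16 - 5.37) = -10.233%, loss ≈ 11035 × 10.233/100 ≈ 1129.
Year 2020: gap = -2.7 × (7.06 - 5.37) = -4.563%, loss ≈ 11035 × 4.563/100 ≈ 504.
Total lost output = 667 + 247 + 947 + 1129 + 504 = 3494 billion.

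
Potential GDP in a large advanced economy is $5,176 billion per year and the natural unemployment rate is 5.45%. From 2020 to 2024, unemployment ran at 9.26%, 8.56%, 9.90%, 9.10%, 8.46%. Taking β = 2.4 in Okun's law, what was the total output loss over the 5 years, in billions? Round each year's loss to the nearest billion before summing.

$2,239 billion

Year 2020: gap = -2.4 × (9.26 - 5.45) = -9.144%, loss ≈ 5176 × 9.144/100 ≈ 473.
Year 2021: gap = -2.4 × (8.56 - 5.45) = -7.464%, loss ≈ 5176 × 7.464/100 ≈ 386.
Year 2022: gap = -2.4 × (9.9 - 5.45) = -10.68%, loss ≈ 5176 × 10.68/100 ≈ 553.
Year 2023: gap = -2.4 × (9.1 - 5.45) = -8.76%, loss ≈ 5176 × 8.76/100 ≈ 453.
Year 2024: gap = -2.4 × (8.46 - 5.45) = -7.224%, loss ≈ 5176 × 7.224/100 ≈ 374.
Total lost output = 473 + 386 + 553 + 453 + 374 = 2239 billion.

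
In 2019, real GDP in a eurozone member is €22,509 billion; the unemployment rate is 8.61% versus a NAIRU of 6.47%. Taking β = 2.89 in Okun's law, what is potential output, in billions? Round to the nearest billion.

€23,993 billion

Unemployment gap = 8.61 - 6.47 = 2.14 points, so output gap = -2.89 × 2.14 = -6.1846%.
Since Y = Y* × (1 + gap/100), Y* = 22509/0.938154 ≈ 23993 billion.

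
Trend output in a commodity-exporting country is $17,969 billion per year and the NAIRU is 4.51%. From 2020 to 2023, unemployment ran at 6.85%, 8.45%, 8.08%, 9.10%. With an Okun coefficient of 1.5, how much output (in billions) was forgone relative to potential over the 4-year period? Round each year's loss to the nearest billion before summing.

$3,892 billion

Year 2020: gap = -1.5 × (6.85 - 4.51) = -3.51%, loss ≈ 17969 × 3.51/100 ≈ 631.
Year 2021: gap = -1.5 × (8.45 - 4.51) = -5.91%, loss ≈ 17969 × 5.91/100 ≈ 1062.
Year 2022: gap = -1.5 × (8.08 - 4.51) = -5.355%, loss ≈ 17969 × 5.355/100 ≈ 962.
Year 2023: gap = -1.5 × (9.1 - 4.51) = -6.885%, loss ≈ 17969 × 6.885/100 ≈ 1237.
Total lost output = 631 + 1062 + 962 + 1237 = 3892 billion.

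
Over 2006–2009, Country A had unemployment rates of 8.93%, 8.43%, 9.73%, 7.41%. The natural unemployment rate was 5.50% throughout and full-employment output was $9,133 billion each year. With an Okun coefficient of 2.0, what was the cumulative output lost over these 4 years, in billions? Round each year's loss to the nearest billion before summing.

$2,284 billion

Year 2006: gap = -2.0 × (8.93 - 5.5) = -6.86%, loss ≈ 9133 × 6.86/100 ≈ 627.
Year 2007: gap = -2.0 × (8.43 - 5.5) = -5.86%, loss ≈ 9133 × 5.86/100 ≈ 535.
Year 2008: gap = -2.0 × (9.73 - 5.5) = -8.46%, loss ≈ 9133 × 8.46/100 ≈ 773.
Year 2009: gap = -2.0 × (7.41 - 5.5) = -3.82%, loss ≈ 9133 × 3.82/100 ≈ 349.
Total lost output = 627 + 535 + 773 + 349 = 2284 billion.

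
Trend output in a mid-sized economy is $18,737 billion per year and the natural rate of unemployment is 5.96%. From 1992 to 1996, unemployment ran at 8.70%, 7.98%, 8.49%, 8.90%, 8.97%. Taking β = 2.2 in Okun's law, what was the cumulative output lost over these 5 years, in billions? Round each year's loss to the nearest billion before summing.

$5,458 billion

Year 1992: gap = -2.2 × (8.7 - 5.96) = -6.028%, loss ≈ 18737 × 6.028/100 ≈ 1129.
Year 1993: gap = -2.2 × (7.98 - 5.96) = -4.444%, loss ≈ 18737 × 4.444/100 ≈ 833.
Year 1994: gap = -2.2 × (8.49 - 5.96) = -5.566%, loss ≈ 18737 × 5.566/100 ≈ 1043.
Year 1995: gap = -2.2 × (8.9 - 5.96) = -6.468%, loss ≈ 18737 × 6.468/100 ≈ 1212.
Year 1996: gap = -2.2 × (8.97 - 5.96) = -6.622%, loss ≈ 18737 × 6.622/100 ≈ 1241.
Total lost output = 1129 + 833 + 1043 + 1212 + 1241 = 5458 billion.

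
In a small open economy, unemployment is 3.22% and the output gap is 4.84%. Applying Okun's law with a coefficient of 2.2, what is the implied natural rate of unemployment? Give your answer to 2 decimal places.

5.42%

From Okun's law, u - u* = -(output gap)/β = -(4.84)/2.2 = -2.2 points.
So u* = 3.22 + 2.2 = 5.42%.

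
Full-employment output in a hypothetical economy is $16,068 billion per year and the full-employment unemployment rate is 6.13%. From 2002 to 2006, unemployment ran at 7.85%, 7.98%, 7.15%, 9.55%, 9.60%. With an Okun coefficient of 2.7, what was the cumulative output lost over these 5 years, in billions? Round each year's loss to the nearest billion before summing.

$4,981 billion

Year 2002: gap = -2.7 × (7.85 - 6.13) = -4.644%, loss ≈ 16068 × 4.644/100 ≈ 746.
Year 2003: gap = -2.7 × (7.98 - 6.13) = -4.995%, loss ≈ 16068 × 4.995/100 ≈ 803.
Year 2004: gap = -2.7 × (7.15 - 6.13) = -2.754%, loss ≈ 16068 × 2.754/100 ≈ 443.
Year 2005: gap = -2.7 × (9.55 - 6.13) = -9.234%, loss ≈ 16068 × 9.234/100 ≈ 1484.
Year 2006: gap = -2.7 × (9.6 - 6.13) = -9.369%, loss ≈ 16068 × 9.369/100 ≈ 1505.
Total lost output = 746 + 803 + 443 + 1484 + 1505 = 4981 billion.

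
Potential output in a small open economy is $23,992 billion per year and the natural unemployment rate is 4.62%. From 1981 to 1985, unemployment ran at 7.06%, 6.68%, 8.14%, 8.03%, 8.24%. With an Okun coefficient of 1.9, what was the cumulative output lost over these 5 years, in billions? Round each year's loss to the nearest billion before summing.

Year 1981: gap = -1.9 × (7.06 - 4.62) = -4.636%, loss ≈ 23992 × 4.636/100 ≈ 1112.
Year 1982: gap = -1.9 × (6.68 - 4.62) = -3.914%, loss ≈ 23992 × 3.914/100 ≈ 939.
Year 1983: gap = -1.9 × (8.14 - 4.62) = -6.688%, loss ≈ 23992 × 6.688/100 ≈ 1605.
Year 1984: gap = -1.9 × (8.03 - 4.62) = -6.479%, loss ≈ 23992 × 6.479/100 ≈ 1554.
Year 1985: gap = -1.9 × (8.24 - 4.62) = -6.878%, loss ≈ 23992 × 6.878/100 ≈ 1650.
Total lost output = 1112 + 939 + 1605 + 1554 + 1650 = 6860 billion.

$6,860 billion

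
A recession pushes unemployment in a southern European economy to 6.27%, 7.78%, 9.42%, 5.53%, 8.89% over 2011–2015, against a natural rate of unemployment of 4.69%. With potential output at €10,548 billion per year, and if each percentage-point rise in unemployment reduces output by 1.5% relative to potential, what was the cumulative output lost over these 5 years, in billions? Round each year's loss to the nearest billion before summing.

Year 2011: gap = -1.5 × (6.27 - 4.69) = -2.37%, loss ≈ 10548 × 2.37/100 ≈ 250.
Year 2012: gap = -1.5 × (7.78 - 4.69) = -4.635%, loss ≈ 10548 × 4.635/100 ≈ 489.
Year 2013: gap = -1.5 × (9.42 - 4.69) = -7.095%, loss ≈ 10548 × 7.095/100 ≈ 748.
Year 2014: gap = -1.5 × (5.53 - 4.69) = -1.26%, loss ≈ 10548 × 1.26/100 ≈ 133.
Year 2015: gap = -1.5 × (8.89 - 4.69) = -6.3%, loss ≈ 10548 × 6.3/100 ≈ 665.
Total lost output = 250 + 489 + 748 + 133 + 665 = 2285 billion.

€2,285 billion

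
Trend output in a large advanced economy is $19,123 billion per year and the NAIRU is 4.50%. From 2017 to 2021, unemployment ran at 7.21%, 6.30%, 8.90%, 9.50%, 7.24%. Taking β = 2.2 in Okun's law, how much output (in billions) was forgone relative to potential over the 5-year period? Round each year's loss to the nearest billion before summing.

$7,005 billion

Year 2017: gap = -2.2 × (7.21 - 4.5) = -5.962%, loss ≈ 19123 × 5.962/100 ≈ 1140.
Year 2018: gap = -2.2 × (6.3 - 4.5) = -3.96%, loss ≈ 19123 × 3.96/100 ≈ 757.
Year 2019: gap = -2.2 × (8.9 - 4.5) = -9.68%, loss ≈ 19123 × 9.68/100 ≈ 1851.
Year 2020: gap = -2.2 × (9.5 - 4.5) = -11%, loss ≈ 19123 × 11/100 ≈ 2104.
Year 2021: gap = -2.2 × (7.24 - 4.5) = -6.028%, loss ≈ 19123 × 6.028/100 ≈ 1153.
Total lost output = 1140 + 757 + 1851 + 2104 + 1153 = 7005 billion.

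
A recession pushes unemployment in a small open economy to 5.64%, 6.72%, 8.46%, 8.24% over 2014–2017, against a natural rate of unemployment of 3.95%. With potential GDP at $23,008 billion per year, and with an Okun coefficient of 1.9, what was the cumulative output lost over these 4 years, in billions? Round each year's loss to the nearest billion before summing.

Year 2014: gap = -1.9 × (5.64 - 3.95) = -3.211%, loss ≈ 23008 × 3.211/100 ≈ 739.
Year 2015: gap = -1.9 × (6.72 - 3.95) = -5.263%, loss ≈ 23008 × 5.263/100 ≈ 1211.
Year 2016: gap = -1.9 × (8.46 - 3.95) = -8.569%, loss ≈ 23008 × 8.569/100 ≈ 1972.
Year 2017: gap = -1.9 × (8.24 - 3.95) = -8.151%, loss ≈ 23008 × 8.151/100 ≈ 1875.
Total lost output = 739 + 1211 + 1972 + 1875 = 5797 billion.

$5,797 billion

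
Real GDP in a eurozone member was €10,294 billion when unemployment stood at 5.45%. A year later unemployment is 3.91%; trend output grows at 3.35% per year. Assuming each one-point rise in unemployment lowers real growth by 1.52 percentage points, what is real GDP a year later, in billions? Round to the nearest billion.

€10,880 billion

Δu = 3.91 - 5.45 = -1.54 points.
Okun's law (growth form): g_Y = g_Y* - β × Δu = 3.35 - 1.52 × (-1.54) = 3.35 + 2.3408 = 5.6908%.
Real GDP in the next year = 10294 × (1 + 5.6908/100) = 10294 × 1.056908 ≈ 10880 billion.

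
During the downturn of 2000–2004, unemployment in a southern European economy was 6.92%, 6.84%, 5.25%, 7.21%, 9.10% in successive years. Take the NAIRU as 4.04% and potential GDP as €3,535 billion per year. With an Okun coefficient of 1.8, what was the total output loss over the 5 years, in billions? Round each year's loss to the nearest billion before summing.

€962 billion

Year 2000: gap = -1.8 × (6.92 - 4.04) = -5.184%, loss ≈ 3535 × 5.184/100 ≈ 183.
Year 2001: gap = -1.8 × (6.84 - 4.04) = -5.04%, loss ≈ 3535 × 5.04/100 ≈ 178.
Year 2002: gap = -1.8 × (5.25 - 4.04) = -2.178%, loss ≈ 3535 × 2.178/100 ≈ 77.
Year 2003: gap = -1.8 × (7.21 - 4.04) = -5.706%, loss ≈ 3535 × 5.706/100 ≈ 202.
Year 2004: gap = -1.8 × (9.1 - 4.04) = -9.108%, loss ≈ 3535 × 9.108/100 ≈ 322.
Total lost output = 183 + 178 + 77 + 202 + 322 = 962 billion.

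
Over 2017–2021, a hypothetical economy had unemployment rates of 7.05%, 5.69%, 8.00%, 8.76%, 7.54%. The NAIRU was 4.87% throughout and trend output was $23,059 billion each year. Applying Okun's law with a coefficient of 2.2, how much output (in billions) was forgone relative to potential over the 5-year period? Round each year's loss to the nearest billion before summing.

Year 2017: gap = -2.2 × (7.05 - 4.87) = -4.796%, loss ≈ 23059 × 4.796/100 ≈ 1106.
Year 2018: gap = -2.2 × (5.69 - 4.87) = -1.804%, loss ≈ 23059 × 1.804/100 ≈ 416.
Year 2019: gap = -2.2 × (8 - 4.87) = -6.886%, loss ≈ 23059 × 6.886/100 ≈ 1588.
Year 2020: gap = -2.2 × (8.76 - 4.87) = -8.558%, loss ≈ 23059 × 8.558/100 ≈ 1973.
Year 2021: gap = -2.2 × (7.54 - 4.87) = -5.874%, loss ≈ 23059 × 5.874/100 ≈ 1354.
Total lost output = 1106 + 416 + 1588 + 1973 + 1354 = 6437 billion.

$6,437 billion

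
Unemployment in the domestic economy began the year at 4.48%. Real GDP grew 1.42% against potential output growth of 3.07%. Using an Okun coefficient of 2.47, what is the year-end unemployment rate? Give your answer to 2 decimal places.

Growth-rate Okun's law: g_Y = g_Y* - β × Δu, so Δu = (g_Y* - g_Y)/β.
Δu = (3.07 - 1.42)/2.47 = 1.65/2.47 = 0.67 percentage points.
Year-end unemployment = 4.48 + 0.67 = 5.15%.

5.15%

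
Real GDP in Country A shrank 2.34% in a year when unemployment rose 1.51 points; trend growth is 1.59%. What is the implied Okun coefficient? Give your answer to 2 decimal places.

β ≈ 2.60

Growth form: g_Y = g_Y* - β × Δu, so β = (g_Y* - g_Y)/Δu.
β = (1.59 + 2.34)/1.51 = 3.93/1.51 = 2.60.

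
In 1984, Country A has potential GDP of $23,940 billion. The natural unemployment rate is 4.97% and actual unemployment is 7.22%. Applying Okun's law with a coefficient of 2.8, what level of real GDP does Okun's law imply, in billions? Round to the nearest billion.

Unemployment gap = 7.22 - 4.97 = 2.25 points, so the output gap is -2.8 × 2.25 = -6.3%.
Actual GDP = 23940 × (1 - 6.3/100) = 23940 × 0.937 ≈ 22432 billion.

$22,432 billion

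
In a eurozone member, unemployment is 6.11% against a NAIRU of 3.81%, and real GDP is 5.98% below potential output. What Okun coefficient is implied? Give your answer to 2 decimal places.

Okun's law: output gap = -β × (u - u*).
-5.98 = -β × (6.11 - 3.81) = -β × 2.3, so β = 5.98/2.3 = 2.60.

β ≈ 2.60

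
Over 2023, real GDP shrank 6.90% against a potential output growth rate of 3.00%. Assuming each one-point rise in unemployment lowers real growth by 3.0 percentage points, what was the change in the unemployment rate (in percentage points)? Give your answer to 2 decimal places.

3.30 percentage points

Growth-rate Okun's law: g_Y = g_Y* - β × Δu, so Δu = (g_Y* - g_Y)/β.
Δu = (3 + 6.9)/3.0 = 9.9/3.0 = 3.30 percentage points.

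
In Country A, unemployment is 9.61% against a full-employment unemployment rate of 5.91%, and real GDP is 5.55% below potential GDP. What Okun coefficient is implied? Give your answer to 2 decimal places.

Okun's law: output gap = -β × (u - u*).
-5.55 = -β × (9.61 - 5.91) = -β × 3.7, so β = 5.55/3.7 = 1.50.

β ≈ 1.50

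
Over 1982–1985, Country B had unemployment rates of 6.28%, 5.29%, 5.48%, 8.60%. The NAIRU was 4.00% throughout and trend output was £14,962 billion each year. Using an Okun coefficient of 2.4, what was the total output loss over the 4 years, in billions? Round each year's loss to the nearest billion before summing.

Year 1982: gap = -2.4 × (6.28 - 4) = -5.472%, loss ≈ 14962 × 5.472/100 ≈ 819.
Year 1983: gap = -2.4 × (5.29 - 4) = -3.096%, loss ≈ 14962 × 3.096/100 ≈ 463.
Year 1984: gap = -2.4 × (5.48 - 4) = -3.552%, loss ≈ 14962 × 3.552/100 ≈ 531.
Year 1985: gap = -2.4 × (8.6 - 4) = -11.04%, loss ≈ 14962 × 11.04/100 ≈ 1652.
Total lost output = 819 + 463 + 531 + 1652 = 3465 billion.

£3,465 billion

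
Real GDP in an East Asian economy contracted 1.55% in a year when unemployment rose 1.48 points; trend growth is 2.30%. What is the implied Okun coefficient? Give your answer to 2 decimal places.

Growth form: g_Y = g_Y* - β × Δu, so β = (g_Y* - g_Y)/Δu.
β = (2.3 + 1.55)/1.48 = 3.85/1.48 = 2.60.

β ≈ 2.60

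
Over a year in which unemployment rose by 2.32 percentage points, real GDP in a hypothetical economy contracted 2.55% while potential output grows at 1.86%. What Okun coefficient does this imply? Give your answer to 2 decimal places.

β ≈ 1.90

Growth form: g_Y = g_Y* - β × Δu, so β = (g_Y* - g_Y)/Δu.
β = (1.86 + 2.55)/2.32 = 4.41/2.32 = 1.90.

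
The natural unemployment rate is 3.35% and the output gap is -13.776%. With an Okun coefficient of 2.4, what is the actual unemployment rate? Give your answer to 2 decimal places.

9.09%

From Okun's law, u - u* = -(output gap)/β = -(-13.776)/2.4 = 5.74 points.
So u = 3.35 + 5.74 = 9.09%.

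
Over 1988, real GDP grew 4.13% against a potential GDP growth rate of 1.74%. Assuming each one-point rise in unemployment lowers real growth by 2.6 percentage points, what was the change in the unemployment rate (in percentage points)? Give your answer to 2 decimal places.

Growth-rate Okun's law: g_Y = g_Y* - β × Δu, so Δu = (g_Y* - g_Y)/β.
Δu = (1.74 - 4.13)/2.6 = -2.39/2.6 = -0.92 percentage points.

-0.92 percentage points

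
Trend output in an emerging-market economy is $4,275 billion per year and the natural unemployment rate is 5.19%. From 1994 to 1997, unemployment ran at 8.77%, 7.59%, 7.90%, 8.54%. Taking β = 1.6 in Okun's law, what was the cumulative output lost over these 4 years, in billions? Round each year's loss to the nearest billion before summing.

$823 billion

Year 1994: gap = -1.6 × (8.77 - 5.19) = -5.728%, loss ≈ 4275 × 5.728/100 ≈ 245.
Year 1995: gap = -1.6 × (7.59 - 5.19) = -3.84%, loss ≈ 4275 × 3.84/100 ≈ 164.
Year 1996: gap = -1.6 × (7.9 - 5.19) = -4.336%, loss ≈ 4275 × 4.336/100 ≈ 185.
Year 1997: gap = -1.6 × (8.54 - 5.19) = -5.36%, loss ≈ 4275 × 5.36/100 ≈ 229.
Total lost output = 245 + 164 + 185 + 229 = 823 billion.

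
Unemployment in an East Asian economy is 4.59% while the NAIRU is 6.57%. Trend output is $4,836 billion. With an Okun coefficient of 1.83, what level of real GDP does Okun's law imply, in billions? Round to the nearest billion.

Unemployment gap = 4.59 - 6.57 = -1.98 points, so the output gap is -1.83 × (-1.98) = 3.6234%.
Actual GDP = 4836 × (1 + 3.6234/100) = 4836 × 1.036234 ≈ 5011 billion.

$5,011 billion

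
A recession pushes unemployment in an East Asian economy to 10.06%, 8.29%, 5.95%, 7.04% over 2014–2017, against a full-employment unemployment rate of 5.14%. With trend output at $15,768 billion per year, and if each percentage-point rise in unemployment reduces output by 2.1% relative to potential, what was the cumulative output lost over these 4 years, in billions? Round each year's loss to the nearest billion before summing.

$3,569 billion

Year 2014: gap = -2.1 × (10.06 - 5.14) = -10.332%, loss ≈ 15768 × 10.332/100 ≈ 1629.
Year 2015: gap = -2.1 × (8.29 - 5.14) = -6.615%, loss ≈ 15768 × 6.615/100 ≈ 1043.
Year 2016: gap = -2.1 × (5.95 - 5.14) = -1.701%, loss ≈ 15768 × 1.701/100 ≈ 268.
Year 2017: gap = -2.1 × (7.04 - 5.14) = -3.99%, loss ≈ 15768 × 3.99/100 ≈ 629.
Total lost output = 1629 + 1043 + 268 + 629 = 3569 billion.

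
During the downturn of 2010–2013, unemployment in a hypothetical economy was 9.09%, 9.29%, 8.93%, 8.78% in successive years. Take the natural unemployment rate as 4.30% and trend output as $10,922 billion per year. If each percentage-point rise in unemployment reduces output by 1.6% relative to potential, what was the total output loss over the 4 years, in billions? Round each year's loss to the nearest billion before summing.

$3,301 billion

Year 2010: gap = -1.6 × (9.09 - 4.3) = -7.664%, loss ≈ 10922 × 7.664/100 ≈ 837.
Year 2011: gap = -1.6 × (9.29 - 4.3) = -7.984%, loss ≈ 10922 × 7.984/100 ≈ 872.
Year 2012: gap = -1.6 × (8.93 - 4.3) = -7.408%, loss ≈ 10922 × 7.408/100 ≈ 809.
Year 2013: gap = -1.6 × (8.78 - 4.3) = -7.168%, loss ≈ 10922 × 7.168/100 ≈ 783.
Total lost output = 837 + 872 + 809 + 783 = 3301 billion.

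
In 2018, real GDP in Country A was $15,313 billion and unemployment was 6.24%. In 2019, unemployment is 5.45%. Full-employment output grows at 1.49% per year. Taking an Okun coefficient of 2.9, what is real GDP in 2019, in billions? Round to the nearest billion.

Δu = 5.45 - 6.24 = -0.79 points.
Okun's law (growth form): g_Y = g_Y* - β × Δu = 1.49 - 2.9 × (-0.79) = 1.49 + 2.291 = 3.781%.
Real GDP in the next year = 15313 × (1 + 3.781/100) = 15313 × 1.03781 ≈ 15892 billion.

$15,892 billion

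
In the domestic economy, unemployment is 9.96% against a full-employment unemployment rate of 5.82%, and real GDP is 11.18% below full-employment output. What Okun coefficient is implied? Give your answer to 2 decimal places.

Okun's law: output gap = -β × (u - u*).
-11.18 = -β × (9.96 - 5.82) = -β × 4.14, so β = 11.18/4.14 = 2.70.

β ≈ 2.70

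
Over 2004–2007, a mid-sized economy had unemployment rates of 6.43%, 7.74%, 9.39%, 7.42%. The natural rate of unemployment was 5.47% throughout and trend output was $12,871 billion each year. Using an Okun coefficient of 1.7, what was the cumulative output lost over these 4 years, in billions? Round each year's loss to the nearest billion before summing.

$1,992 billion

Year 2004: gap = -1.7 × (6.43 - 5.47) = -1.632%, loss ≈ 12871 × 1.632/100 ≈ 210.
Year 2005: gap = -1.7 × (7.74 - 5.47) = -3.859%, loss ≈ 12871 × 3.859/100 ≈ 497.
Year 2006: gap = -1.7 × (9.39 - 5.47) = -6.664%, loss ≈ 12871 × 6.664/100 ≈ 858.
Year 2007: gap = -1.7 × (7.42 - 5.47) = -3.315%, loss ≈ 12871 × 3.315/100 ≈ 427.
Total lost output = 210 + 497 + 858 + 427 = 1992 billion.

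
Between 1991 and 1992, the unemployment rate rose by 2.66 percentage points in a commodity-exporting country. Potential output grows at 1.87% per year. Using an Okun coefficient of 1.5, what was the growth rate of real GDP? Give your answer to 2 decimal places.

-2.12%

Growth-rate Okun's law: g_Y = g_Y* - β × Δu.
g_Y = 1.87 - 1.5 × (2.66) = 1.87 - 3.99 = -2.12%, i.e. -2.12% to 2 d.p.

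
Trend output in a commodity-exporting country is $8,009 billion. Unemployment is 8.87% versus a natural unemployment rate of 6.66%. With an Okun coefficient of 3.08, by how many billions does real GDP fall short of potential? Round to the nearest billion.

Output gap = -3.08 × (8.87 - 6.66) = -3.08 × 2.21 = -6.8068%.
Actual GDP ≈ 8009 × 0.931932 ≈ 7464 billion, so the shortfall is 8009 - 7464 = 545 billion.

$545 billion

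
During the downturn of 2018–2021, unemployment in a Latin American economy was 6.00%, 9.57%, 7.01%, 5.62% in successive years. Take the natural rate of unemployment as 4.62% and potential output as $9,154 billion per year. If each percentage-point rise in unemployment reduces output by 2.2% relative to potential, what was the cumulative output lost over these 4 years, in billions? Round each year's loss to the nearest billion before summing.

Year 2018: gap = -2.2 × (6 - 4.62) = -3.036%, loss ≈ 9154 × 3.036/100 ≈ 278.
Year 2019: gap = -2.2 × (9.57 - 4.62) = -10.89%, loss ≈ 9154 × 10.89/100 ≈ 997.
Year 2020: gap = -2.2 × (7.01 - 4.62) = -5.258%, loss ≈ 9154 × 5.258/100 ≈ 481.
Year 2021: gap = -2.2 × (5.62 - 4.62) = -2.2%, loss ≈ 9154 × 2.2/100 ≈ 201.
Total lost output = 278 + 997 + 481 + 201 = 1957 billion.

$1,957 billion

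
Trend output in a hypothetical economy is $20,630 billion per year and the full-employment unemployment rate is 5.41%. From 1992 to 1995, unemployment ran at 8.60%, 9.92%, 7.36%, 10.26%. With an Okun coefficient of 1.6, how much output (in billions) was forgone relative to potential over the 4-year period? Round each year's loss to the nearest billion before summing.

Year 1992: gap = -1.6 × (8.6 - 5.41) = -5.104%, loss ≈ 20630 × 5.104/100 ≈ 1053.
Year 1993: gap = -1.6 × (9.92 - 5.41) = -7.216%, loss ≈ 20630 × 7.216/100 ≈ 1489.
Year 1994: gap = -1.6 × (7.36 - 5.41) = -3.12%, loss ≈ 20630 × 3.12/100 ≈ 644.
Year 1995: gap = -1.6 × (10.26 - 5.41) = -7.76%, loss ≈ 20630 × 7.76/100 ≈ 1601.
Total lost output = 1053 + 1489 + 644 + 1601 = 4787 billion.

$4,787 billion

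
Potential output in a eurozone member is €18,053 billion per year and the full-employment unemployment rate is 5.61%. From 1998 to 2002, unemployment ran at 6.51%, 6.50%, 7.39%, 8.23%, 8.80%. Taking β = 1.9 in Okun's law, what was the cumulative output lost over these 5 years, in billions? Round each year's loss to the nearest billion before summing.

€3,218 billion

Year 1998: gap = -1.9 × (6.51 - 5.61) = -1.71%, loss ≈ 18053 × 1.71/100 ≈ 309.
Year 1999: gap = -1.9 × (6.5 - 5.61) = -1.691%, loss ≈ 18053 × 1.691/100 ≈ 305.
Year 2000: gap = -1.9 × (7.39 - 5.61) = -3.382%, loss ≈ 18053 × 3.382/100 ≈ 611.
Year 2001: gap = -1.9 × (8.23 - 5.61) = -4.978%, loss ≈ 18053 × 4.978/100 ≈ 899.
Year 2002: gap = -1.9 × (8.8 - 5.61) = -6.061%, loss ≈ 18053 × 6.061/100 ≈ 1094.
Total lost output = 309 + 305 + 611 + 899 + 1094 = 3218 billion.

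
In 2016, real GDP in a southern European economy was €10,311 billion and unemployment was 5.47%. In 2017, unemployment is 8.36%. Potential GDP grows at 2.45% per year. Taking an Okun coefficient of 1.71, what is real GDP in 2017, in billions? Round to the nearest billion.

Δu = 8.36 - 5.47 = 2.89 points.
Okun's law (growth form): g_Y = g_Y* - β × Δu = 2.45 - 1.71 × (2.89) = 2.45 - 4.9419 = -2.4919%.
Real GDP in the next year = 10311 × (1 - 2.4919/100) = 10311 × 0.975081 ≈ 10054 billion.

€10,054 billion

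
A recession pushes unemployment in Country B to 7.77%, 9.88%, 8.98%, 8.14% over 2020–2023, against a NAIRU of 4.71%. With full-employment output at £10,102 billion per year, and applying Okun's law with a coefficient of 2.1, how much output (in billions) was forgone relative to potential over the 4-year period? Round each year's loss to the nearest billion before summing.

£3,380 billion

Year 2020: gap = -2.1 × (7.77 - 4.71) = -6.426%, loss ≈ 10102 × 6.426/100 ≈ 649.
Year 2021: gap = -2.1 × (9.88 - 4.71) = -10.857%, loss ≈ 10102 × 10.857/100 ≈ 1097.
Year 2022: gap = -2.1 × (8.98 - 4.71) = -8.967%, loss ≈ 10102 × 8.967/100 ≈ 906.
Year 2023: gap = -2.1 × (8.14 - 4.71) = -7.203%, loss ≈ 10102 × 7.203/100 ≈ 728.
Total lost output = 649 + 1097 + 906 + 728 = 3380 billion.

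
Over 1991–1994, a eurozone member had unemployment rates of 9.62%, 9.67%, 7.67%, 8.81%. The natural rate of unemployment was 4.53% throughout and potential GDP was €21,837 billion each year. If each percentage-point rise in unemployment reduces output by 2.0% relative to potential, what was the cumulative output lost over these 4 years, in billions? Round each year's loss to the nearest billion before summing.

Year 1991: gap = -2.0 × (9.62 - 4.53) = -10.18%, loss ≈ 21837 × 10.18/100 ≈ 2223.
Year 1992: gap = -2.0 × (9.67 - 4.53) = -10.28%, loss ≈ 21837 × 10.28/100 ≈ 2245.
Year 1993: gap = -2.0 × (7.67 - 4.53) = -6.28%, loss ≈ 21837 × 6.28/100 ≈ 1371.
Year 1994: gap = -2.0 × (8.81 - 4.53) = -8.56%, loss ≈ 21837 × 8.56/100 ≈ 1869.
Total lost output = 2223 + 2245 + 1371 + 1869 = 7708 billion.

€7,708 billion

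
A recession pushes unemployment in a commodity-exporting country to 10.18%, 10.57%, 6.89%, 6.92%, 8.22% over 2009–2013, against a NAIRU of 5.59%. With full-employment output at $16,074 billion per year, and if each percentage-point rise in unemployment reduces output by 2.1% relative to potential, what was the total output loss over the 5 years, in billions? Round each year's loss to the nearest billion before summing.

$5,006 billion

Year 2009: gap = -2.1 × (10.18 - 5.59) = -9.639%, loss ≈ 16074 × 9.639/100 ≈ 1549.
Year 2010: gap = -2.1 × (10.57 - 5.59) = -10.458%, loss ≈ 16074 × 10.458/100 ≈ 1681.
Year 2011: gap = -2.1 × (6.89 - 5.59) = -2.73%, loss ≈ 16074 × 2.73/100 ≈ 439.
Year 2012: gap = -2.1 × (6.92 - 5.59) = -2.793%, loss ≈ 16074 × 2.793/100 ≈ 449.
Year 2013: gap = -2.1 × (8.22 - 5.59) = -5.523%, loss ≈ 16074 × 5.523/100 ≈ 888.
Total lost output = 1549 + 1681 + 439 + 449 + 888 = 5006 billion.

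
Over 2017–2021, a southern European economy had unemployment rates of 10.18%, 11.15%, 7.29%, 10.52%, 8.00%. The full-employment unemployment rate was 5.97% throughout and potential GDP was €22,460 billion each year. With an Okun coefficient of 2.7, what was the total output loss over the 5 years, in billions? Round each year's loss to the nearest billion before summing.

Year 2017: gap = -2.7 × (10.18 - 5.97) = -11.367%, loss ≈ 22460 × 11.367/100 ≈ 2553.
Year 2018: gap = -2.7 × (11.15 - 5.97) = -13.986%, loss ≈ 22460 × 13.986/100 ≈ 3141.
Year 2019: gap = -2.7 × (7.29 - 5.97) = -3.564%, loss ≈ 22460 × 3.564/100 ≈ 800.
Year 2020: gap = -2.7 × (10.52 - 5.97) = -12.285%, loss ≈ 22460 × 12.285/100 ≈ 2759.
Year 2021: gap = -2.7 × (8 - 5.97) = -5.481%, loss ≈ 22460 × 5.481/100 ≈ 1231.
Total lost output = 2553 + 3141 + 800 + 2759 + 1231 = 10484 billion.

€10,484 billion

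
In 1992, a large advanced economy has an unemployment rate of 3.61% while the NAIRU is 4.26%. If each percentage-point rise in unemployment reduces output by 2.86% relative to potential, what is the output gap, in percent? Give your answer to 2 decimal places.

The unemployment gap is 3.61 - 4.26 = -0.65 percentage points.
Okun's law gives an output gap of -2.86 × (-0.65) = 1.859%, i.e. 1.86% above potential.

1.86%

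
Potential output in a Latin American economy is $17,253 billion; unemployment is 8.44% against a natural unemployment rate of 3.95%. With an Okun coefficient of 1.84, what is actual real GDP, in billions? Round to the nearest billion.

$15,828 billion

Unemployment gap = 8.44 - 3.95 = 4.49 points, so the output gap is -1.84 × 4.49 = -8.2616%.
Actual GDP = 17253 × (1 - 8.2616/100) = 17253 × 0.917384 ≈ 15828 billion.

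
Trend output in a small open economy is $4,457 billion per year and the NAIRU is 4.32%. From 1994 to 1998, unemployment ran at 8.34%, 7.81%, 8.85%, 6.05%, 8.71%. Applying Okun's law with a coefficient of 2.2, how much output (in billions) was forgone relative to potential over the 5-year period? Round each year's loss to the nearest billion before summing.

Year 1994: gap = -2.2 × (8.34 - 4.32) = -8.844%, loss ≈ 4457 × 8.844/100 ≈ 394.
Year 1995: gap = -2.2 × (7.81 - 4.32) = -7.678%, loss ≈ 4457 × 7.678/100 ≈ 342.
Year 1996: gap = -2.2 × (8.85 - 4.32) = -9.966%, loss ≈ 4457 × 9.966/100 ≈ 444.
Year 1997: gap = -2.2 × (6.05 - 4.32) = -3.806%, loss ≈ 4457 × 3.806/100 ≈ 170.
Year 1998: gap = -2.2 × (8.71 - 4.32) = -9.658%, loss ≈ 4457 × 9.658/100 ≈ 430.
Total lost output = 394 + 342 + 444 + 170 + 430 = 1780 billion.

$1,780 billion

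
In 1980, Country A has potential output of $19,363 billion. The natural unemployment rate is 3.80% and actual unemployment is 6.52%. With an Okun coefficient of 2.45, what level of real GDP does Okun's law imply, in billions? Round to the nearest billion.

Unemployment gap = 6.52 - 3.8 = 2.72 points, so the output gap is -2.45 × 2.72 = -6.664%.
Actual GDP = 19363 × (1 - 6.664/100) = 19363 × 0.93336 ≈ 18073 billion.

$18,073 billion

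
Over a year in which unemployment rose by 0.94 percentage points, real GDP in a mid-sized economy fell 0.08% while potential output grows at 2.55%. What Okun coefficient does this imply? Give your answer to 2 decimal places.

β ≈ 2.80

Growth form: g_Y = g_Y* - β × Δu, so β = (g_Y* - g_Y)/Δu.
β = (2.55 + 0.08)/0.94 = 2.63/0.94 = 2.80.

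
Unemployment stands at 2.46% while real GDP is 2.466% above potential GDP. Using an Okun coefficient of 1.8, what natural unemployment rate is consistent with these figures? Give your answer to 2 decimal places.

From Okun's law, u - u* = -(output gap)/β = -(2.466)/1.8 = -1.37 points.
So u* = 2.46 + 1.37 = 3.83%.

3.83%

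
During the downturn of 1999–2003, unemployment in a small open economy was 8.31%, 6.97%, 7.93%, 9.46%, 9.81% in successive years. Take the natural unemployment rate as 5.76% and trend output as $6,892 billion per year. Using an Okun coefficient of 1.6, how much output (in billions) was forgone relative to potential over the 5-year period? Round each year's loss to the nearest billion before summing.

Year 1999: gap = -1.6 × (8.31 - 5.76) = -4.08%, loss ≈ 6892 × 4.08/100 ≈ 281.
Year 2000: gap = -1.6 × (6.97 - 5.76) = -1.936%, loss ≈ 6892 × 1.936/100 ≈ 133.
Year 2001: gap = -1.6 × (7.93 - 5.76) = -3.472%, loss ≈ 6892 × 3.472/100 ≈ 239.
Year 2002: gap = -1.6 × (9.46 - 5.76) = -5.92%, loss ≈ 6892 × 5.92/100 ≈ 408.
Year 2003: gap = -1.6 × (9.81 - 5.76) = -6.48%, loss ≈ 6892 × 6.48/100 ≈ 447.
Total lost output = 281 + 133 + 239 + 408 + 447 = 1508 billion.

$1,508 billion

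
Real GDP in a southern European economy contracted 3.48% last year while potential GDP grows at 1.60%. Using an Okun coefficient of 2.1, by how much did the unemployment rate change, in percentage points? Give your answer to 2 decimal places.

Growth-rate Okun's law: g_Y = g_Y* - β × Δu, so Δu = (g_Y* - g_Y)/β.
Δu = (1.6 + 3.48)/2.1 = 5.08/2.1 = 2.42 percentage points.

2.42 percentage points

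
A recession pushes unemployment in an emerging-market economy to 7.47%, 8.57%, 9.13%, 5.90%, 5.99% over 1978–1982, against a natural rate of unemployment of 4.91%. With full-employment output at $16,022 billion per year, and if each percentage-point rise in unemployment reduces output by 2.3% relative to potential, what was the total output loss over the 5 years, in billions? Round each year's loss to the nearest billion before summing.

Year 1978: gap = -2.3 × (7.47 - 4.91) = -5.888%, loss ≈ 16022 × 5.888/100 ≈ 943.
Year 1979: gap = -2.3 × (8.57 - 4.91) = -8.418%, loss ≈ 16022 × 8.418/100 ≈ 1349.
Year 1980: gap = -2.3 × (9.13 - 4.91) = -9.706%, loss ≈ 16022 × 9.706/100 ≈ 1555.
Year 1981: gap = -2.3 × (5.9 - 4.91) = -2.277%, loss ≈ 16022 × 2.277/100 ≈ 365.
Year 1982: gap = -2.3 × (5.99 - 4.91) = -2.484%, loss ≈ 16022 × 2.484/100 ≈ 398.
Total lost output = 943 + 1349 + 1555 + 365 + 398 = 4610 billion.

$4,610 billion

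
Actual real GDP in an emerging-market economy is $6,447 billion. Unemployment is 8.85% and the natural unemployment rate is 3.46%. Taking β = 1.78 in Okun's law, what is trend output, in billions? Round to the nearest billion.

$7,131 billion

Unemployment gap = 8.85 - 3.46 = 5.39 points, so output gap = -1.78 × 5.39 = -9.5942%.
Since Y = Y* × (1 + gap/100), Y* = 6447/0.904058 ≈ 7131 billion.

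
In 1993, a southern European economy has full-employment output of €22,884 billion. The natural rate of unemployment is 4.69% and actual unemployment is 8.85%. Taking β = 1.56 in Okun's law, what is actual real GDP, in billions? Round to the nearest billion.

€21,399 billion

Unemployment gap = 8.85 - 4.69 = 4.16 points, so the output gap is -1.56 × 4.16 = -6.4896%.
Actual GDP = 22884 × (1 - 6.4896/100) = 22884 × 0.935104 ≈ 21399 billion.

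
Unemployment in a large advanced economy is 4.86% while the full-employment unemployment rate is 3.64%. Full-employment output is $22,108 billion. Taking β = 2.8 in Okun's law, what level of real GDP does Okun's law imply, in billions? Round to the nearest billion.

Unemployment gap = 4.86 - 3.64 = 1.22 points, so the output gap is -2.8 × 1.22 = -3.416%.
Actual GDP = 22108 × (1 - 3.416/100) = 22108 × 0.96584 ≈ 21353 billion.

$21,353 billion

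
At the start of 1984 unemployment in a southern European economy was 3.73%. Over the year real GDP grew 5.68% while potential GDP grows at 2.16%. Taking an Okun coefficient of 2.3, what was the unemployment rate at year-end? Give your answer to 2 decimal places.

2.20%

Growth-rate Okun's law: g_Y = g_Y* - β × Δu, so Δu = (g_Y* - g_Y)/β.
Δu = (2.16 - 5.68)/2.3 = -3.52/2.3 = -1.53 percentage points.
Year-end unemployment = 3.73 - 1.53 = 2.20%.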